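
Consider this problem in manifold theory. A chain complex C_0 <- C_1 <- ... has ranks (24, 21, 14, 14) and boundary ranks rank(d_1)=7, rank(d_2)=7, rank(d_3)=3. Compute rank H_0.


rank H_k = rank(ker d_k) - rank(im d_{k+1}).
rank(ker d_0) = rank(C_0) - rank(d_0) = 24 - 0 = 24.
rank(im d_{0+1}) = 7.
rank H_0 = 24 - 7 = 17

17


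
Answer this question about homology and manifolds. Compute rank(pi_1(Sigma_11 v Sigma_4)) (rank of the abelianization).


For a wedge: H_1(A v B) = H_1(A) + H_1(B).
b_1(Sigma_11) = 22, b_1(Sigma_4) = 8.
b_1 = 22 + 8 = 30

30


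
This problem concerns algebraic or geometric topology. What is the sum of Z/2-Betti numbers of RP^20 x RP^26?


dim H^*(RP^n; Z/2) = n+1 (one Z/2 in each degree 0..n).
Total Betti number is multiplicative.
Total = (20+1) * (26+1) = 21 * 27 = 567

567


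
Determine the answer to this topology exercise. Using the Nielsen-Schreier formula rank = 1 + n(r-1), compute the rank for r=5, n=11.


Nielsen-Schreier: an index-n subgroup of F_r is free of rank 1 + n(r-1).
Equivalently: chi(cover) = n*chi(base); chi(vee_r S^1) = 1 - 5 = -4.
chi(E) = 11*(-4) = -44; rank = 1 - chi(E) = 1 - (-44) = 45.
rank = 1 + 11*(5-1) = 1 + 44 = 45

45


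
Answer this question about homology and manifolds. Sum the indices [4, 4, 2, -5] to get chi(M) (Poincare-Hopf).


Poincare-Hopf: chi(M) = sum of indices of zeros.
chi = (4) + (4) + (2) + (-5) = 5

5


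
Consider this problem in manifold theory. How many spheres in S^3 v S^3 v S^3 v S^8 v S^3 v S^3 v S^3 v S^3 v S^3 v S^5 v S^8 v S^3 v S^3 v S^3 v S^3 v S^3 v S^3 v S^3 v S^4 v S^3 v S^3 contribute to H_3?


For a wedge of spheres, H_k (k>0) is free on one generator per sphere of dimension k.
Spheres of dimension 3: count = 17.
b_3 = 17

17


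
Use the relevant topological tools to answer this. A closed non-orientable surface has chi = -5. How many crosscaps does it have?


chi = 2 - k for closed non-orientable surfaces with k crosscaps.
-5 = 2 - k
k = 2 - (-5) = 7

7


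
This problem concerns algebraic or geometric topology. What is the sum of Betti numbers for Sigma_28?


For Sigma_28: b_0 = 1, b_1 = 2g = 56, b_2 = 1.
Total = 1 + 56 + 1 = 58

58


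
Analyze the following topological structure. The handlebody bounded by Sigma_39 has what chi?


A genus-g handlebody deformation retracts to a wedge of g circles.
chi(vee_g S^1) = 1 - g.
chi(H_39) = 1 - 39 = -38

-38


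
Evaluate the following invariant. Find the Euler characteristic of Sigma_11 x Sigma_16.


chi(Sigma_11) = 2 - 2*11 = -20
chi(Sigma_16) = 2 - 2*16 = -30
chi(product) = (-20) * (-30) = 600

600


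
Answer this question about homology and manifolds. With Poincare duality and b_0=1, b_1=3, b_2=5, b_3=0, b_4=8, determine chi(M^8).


By Poincare duality b_k = b_{8-k}, so full Betti numbers: b_0=1, b_1=3, b_2=5, b_3=0, b_4=8, b_5=0, b_6=5, b_7=3, b_8=1.
chi = sum (-1)^k b_k = 14

14


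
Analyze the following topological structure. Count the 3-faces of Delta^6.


Delta^6 has 6+1 vertices. A 3-face is a choice of 3+1 vertices.
f_3 = C(6+1, 3+1) = C(7,4) = 35

35


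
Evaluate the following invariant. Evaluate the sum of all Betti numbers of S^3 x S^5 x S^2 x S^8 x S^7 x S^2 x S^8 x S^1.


Total Betti number is multiplicative under products.
Each S^d (d>=1) has total Betti number 2.
There are 8 sphere factors.
Total = 2^8 = 256

256


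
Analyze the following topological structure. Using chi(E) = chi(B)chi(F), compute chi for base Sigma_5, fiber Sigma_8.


For a fiber bundle F -> E -> B (with CW structure): chi(E) = chi(B) * chi(F).
chi(Sigma_5) = -8, chi(Sigma_8) = -14.
chi(E) = (-8) * (-14) = 112

112


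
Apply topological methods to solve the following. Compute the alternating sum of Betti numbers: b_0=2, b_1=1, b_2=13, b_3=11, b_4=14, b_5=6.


chi = sum_k (-1)^k b_k.
= (2) + (-1) + (13) + (-11) + (14) + (-6)
= 11

11


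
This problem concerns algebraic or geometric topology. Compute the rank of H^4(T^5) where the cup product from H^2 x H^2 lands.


Cup product: H^p x H^q -> H^{p+q}; here p+q = 2+2 = 4.
rank H^k(T^n) = C(n,k).
C(5,4) = 5

5


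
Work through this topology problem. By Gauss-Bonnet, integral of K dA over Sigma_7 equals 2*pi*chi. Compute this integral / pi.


Gauss-Bonnet: integral K dA = 2*pi*chi(M).
chi(Sigma_7) = 2 - 2*7 = -12.
(integral K dA)/pi = 2*chi = 2*(-12) = -24

-24


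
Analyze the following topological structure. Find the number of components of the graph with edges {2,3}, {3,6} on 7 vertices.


Run DFS/union-find over 7 vertices.
V = 7, E = 2.
Number of components = 5

5


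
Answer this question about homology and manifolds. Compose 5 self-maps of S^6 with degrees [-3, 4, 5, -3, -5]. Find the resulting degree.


Degree is multiplicative: deg(composition) = product of degrees.
= (-3) * (4) * (5) * (-3) * (-5) = -900

-900


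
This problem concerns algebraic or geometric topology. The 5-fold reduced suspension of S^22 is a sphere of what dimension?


Each suspension raises dimension by 1: Sigma S^n = S^{n+1}.
Sigma^5 S^22 = S^{22+5} = S^27

27


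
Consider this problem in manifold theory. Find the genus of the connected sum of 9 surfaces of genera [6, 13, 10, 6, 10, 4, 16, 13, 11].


Genus is additive under connected sum of orientable surfaces.
g = 6 + 13 + 10 + 6 + 10 + 4 + 16 + 13 + 11 = 89

89


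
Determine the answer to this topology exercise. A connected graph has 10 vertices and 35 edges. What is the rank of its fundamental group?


For a connected graph: rank(pi_1) = b_1 = E - V + 1 = 1 - chi.
chi = V - E = 10 - 35 = -25.
rank = 1 - (-25) = 35 - 10 + 1 = 26

26


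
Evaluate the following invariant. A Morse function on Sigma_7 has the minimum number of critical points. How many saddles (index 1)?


A perfect Morse function has m_k = b_k.
For Sigma_7: b_0=1, b_1=2g=14, b_2=1.
Saddles m_1 = 2g = 14

14


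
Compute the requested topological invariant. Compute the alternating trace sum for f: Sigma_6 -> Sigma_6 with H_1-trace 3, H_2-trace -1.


L(f) = tr(f_0*) - tr(f_1*) + tr(f_2*).
= 1 - (3) + (-1)
= -3

-3


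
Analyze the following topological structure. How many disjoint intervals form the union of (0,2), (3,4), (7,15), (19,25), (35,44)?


Sort and merge overlapping open intervals.
Merged: (0,2), (3,4), (7,15), (19,25), (35,44).
Number of components = 5

5


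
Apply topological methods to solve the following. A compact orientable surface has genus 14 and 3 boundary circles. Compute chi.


For a compact orientable surface with genus g and b boundary components: chi = 2 - 2g - b.
chi = 2 - 2*14 - 3 = 2 - 28 - 3 = -29

-29


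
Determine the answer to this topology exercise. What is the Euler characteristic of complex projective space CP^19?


CP^19 has one cell in each even dimension 0, 2, ..., 2*19 (19+1 cells total).
All cells are even-dimensional, so chi = number of cells.
chi = 19 + 1 = 20

20


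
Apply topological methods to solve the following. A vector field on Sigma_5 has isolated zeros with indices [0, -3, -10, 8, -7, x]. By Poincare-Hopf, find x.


Poincare-Hopf: sum of indices = chi(M).
chi(Sigma_5) = 2 - 2*5 = -8.
Sum of known indices = -12.
x = chi - (sum known) = -8 - (-12) = 4

4


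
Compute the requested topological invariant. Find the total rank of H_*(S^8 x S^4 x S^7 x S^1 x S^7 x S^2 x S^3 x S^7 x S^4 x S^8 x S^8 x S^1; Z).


Total Betti number is multiplicative under products.
Each S^d (d>=1) has total Betti number 2.
There are 12 sphere factors.
Total = 2^12 = 4096

4096


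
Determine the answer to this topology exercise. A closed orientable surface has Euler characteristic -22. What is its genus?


chi = 2 - 2g for closed orientable surfaces.
-22 = 2 - 2g
2g = 2 - (-22) = 24
g = 12

12


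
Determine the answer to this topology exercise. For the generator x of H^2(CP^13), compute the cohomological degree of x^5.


|x| = 2 in H^*(CP^n).
|x^5| = 5 * |x| = 5 * 2 = 10

10


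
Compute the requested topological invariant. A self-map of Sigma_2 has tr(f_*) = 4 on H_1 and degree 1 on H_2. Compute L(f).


L(f) = tr(f_0*) - tr(f_1*) + tr(f_2*).
= 1 - (4) + (1)
= -2

-2


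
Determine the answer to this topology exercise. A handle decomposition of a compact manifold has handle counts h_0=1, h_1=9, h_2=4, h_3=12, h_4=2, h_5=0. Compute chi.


Handles of index k contribute (-1)^k to chi (same as CW cells).
chi = (1) + (-9) + (4) + (-12) + (2) + (0) = -14

-14


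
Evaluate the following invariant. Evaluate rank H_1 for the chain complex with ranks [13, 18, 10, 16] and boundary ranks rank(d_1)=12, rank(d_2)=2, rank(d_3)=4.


rank H_k = rank(ker d_k) - rank(im d_{k+1}).
rank(ker d_1) = rank(C_1) - rank(d_1) = 18 - 12 = 6.
rank(im d_{1+1}) = 2.
rank H_1 = 6 - 2 = 4

4


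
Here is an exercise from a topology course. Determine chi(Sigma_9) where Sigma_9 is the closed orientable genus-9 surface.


For a closed orientable surface of genus g: chi = 2 - 2g.
Here g = 9.
chi = 2 - 2*9 = 2 - 18 = -16

-16


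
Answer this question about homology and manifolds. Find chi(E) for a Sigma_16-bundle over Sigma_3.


For a fiber bundle F -> E -> B (with CW structure): chi(E) = chi(B) * chi(F).
chi(Sigma_3) = -4, chi(Sigma_16) = -30.
chi(E) = (-4) * (-30) = 120

120


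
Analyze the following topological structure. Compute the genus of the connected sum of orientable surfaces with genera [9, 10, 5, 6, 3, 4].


Genus is additive under connected sum of orientable surfaces.
g = 9 + 10 + 5 + 6 + 3 + 4 = 37

37


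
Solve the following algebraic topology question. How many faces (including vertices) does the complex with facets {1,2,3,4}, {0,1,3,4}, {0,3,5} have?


Each maximal simplex on m vertices has 2^m - 1 nonempty faces.
Take the union (dedupe shared faces).
Total distinct faces = 27

27


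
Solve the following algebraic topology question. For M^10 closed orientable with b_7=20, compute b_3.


Poincare duality for closed orientable n-manifolds: b_k = b_{n-k}.
Here n = 10, so b_3 = b_7 = 20

20


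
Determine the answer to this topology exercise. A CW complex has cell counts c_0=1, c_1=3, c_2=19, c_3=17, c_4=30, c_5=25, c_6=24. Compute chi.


chi = sum_k (-1)^k c_k.
= (-1)^0*1 + (-1)^1*3 + (-1)^2*19 + (-1)^3*17 + (-1)^4*30 + (-1)^5*25 + (-1)^6*24
= (1) + (-3) + (19) + (-17) + (30) + (-25) + (24)
= 29

29


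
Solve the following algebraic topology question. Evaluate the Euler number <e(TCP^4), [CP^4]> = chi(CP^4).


For any closed oriented manifold, <e(TM),[M]> = chi(M).
chi(CP^4) = 4+1 = 5

5


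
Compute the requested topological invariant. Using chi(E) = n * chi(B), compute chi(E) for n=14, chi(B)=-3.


For a finite covering: chi(E) = (number of sheets) * chi(B).
chi(E) = 14 * (-3) = -42

-42


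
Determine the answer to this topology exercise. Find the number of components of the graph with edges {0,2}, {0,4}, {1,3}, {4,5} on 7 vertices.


Run DFS/union-find over 7 vertices.
V = 7, E = 4.
Number of components = 3

3


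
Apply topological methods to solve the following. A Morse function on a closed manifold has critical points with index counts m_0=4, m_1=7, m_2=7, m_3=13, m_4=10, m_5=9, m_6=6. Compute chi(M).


Morse theory: chi(M) = sum_k (-1)^k m_k where m_k = #(index-k critical points).
= (4) + (-7) + (7) + (-13) + (10) + (-9) + (6) = -2

-2


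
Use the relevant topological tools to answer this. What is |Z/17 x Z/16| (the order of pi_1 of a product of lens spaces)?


pi_1(X x Y) = pi_1(X) x pi_1(Y).
pi_1(L(17,1)) = Z/17, pi_1(L(16,1)) = Z/16.
|Z/17 x Z/16| = 17 * 16 = 272

272


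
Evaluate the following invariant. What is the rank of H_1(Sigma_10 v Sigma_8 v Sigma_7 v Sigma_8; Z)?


For a wedge X v Y: reduced H_k(X v Y) = H_k(X) + H_k(Y).
Each Sigma_g contributes b_1 = 2g.
b_1 = 20 + 16 + 14 + 16 = 66

66


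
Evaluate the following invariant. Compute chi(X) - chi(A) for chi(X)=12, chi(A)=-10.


Relative Euler characteristic: chi(X, A) = chi(X) - chi(A).
= 12 - (-10) = 22

22


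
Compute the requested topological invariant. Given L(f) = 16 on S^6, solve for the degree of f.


L(f) = 1 + (-1)^6 deg(f) on S^6.
16 = 1 + (-1)^6 * deg(f)
(-1)^6 * deg(f) = 15
deg(f) = 15

15


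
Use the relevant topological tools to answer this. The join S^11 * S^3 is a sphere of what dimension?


Join of spheres: S^m * S^n = S^{m+n+1}.
dim = 11 + 3 + 1 = 15

15


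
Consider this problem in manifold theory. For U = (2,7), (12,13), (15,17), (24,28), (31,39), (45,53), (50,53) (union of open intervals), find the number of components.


Sort and merge overlapping open intervals.
Merged: (2,7), (12,13), (15,17), (24,28), (31,39), (45,53).
Number of components = 6

6


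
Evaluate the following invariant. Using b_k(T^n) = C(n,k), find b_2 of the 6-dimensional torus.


By the Kunneth formula, b_k(T^n) = C(n,k).
b_2(T^6) = C(6,2).
C(6,2) = 6!/(2!*4!) = 15

15


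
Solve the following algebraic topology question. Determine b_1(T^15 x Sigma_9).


pi_1(A x B) = pi_1(A) x pi_1(B); rank of abelianization = b_1.
b_1(T^15) = 15, b_1(Sigma_9) = 2*9 = 18.
b_1(product) = 15 + 18 = 33

33


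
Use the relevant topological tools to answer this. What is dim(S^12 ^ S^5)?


S^m ^ S^n = S^{m+n}.
k = 12 + 5 = 17

17


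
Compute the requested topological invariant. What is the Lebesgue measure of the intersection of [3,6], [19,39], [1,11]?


Intersection = [max(a_i), min(b_i)] = [19, 6].
Since 19 > 6, the intersection is empty.
Length = 0

0


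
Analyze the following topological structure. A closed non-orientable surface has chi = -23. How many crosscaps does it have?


chi = 2 - k for closed non-orientable surfaces with k crosscaps.
-23 = 2 - k
k = 2 - (-23) = 25

25


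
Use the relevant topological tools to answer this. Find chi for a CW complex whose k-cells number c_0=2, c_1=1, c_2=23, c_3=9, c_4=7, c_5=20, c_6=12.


chi = sum_k (-1)^k c_k.
= (-1)^0*2 + (-1)^1*1 + (-1)^2*23 + (-1)^3*9 + (-1)^4*7 + (-1)^5*20 + (-1)^6*12
= (2) + (-1) + (23) + (-9) + (7) + (-20) + (12)
= 14

14


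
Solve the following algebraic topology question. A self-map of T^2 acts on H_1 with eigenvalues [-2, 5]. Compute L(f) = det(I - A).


For a torus self-map: L(f) = det(I - A) where A acts on H_1.
L(f) = (1--2) * (1-5) = 3 * -4 = -12

-12


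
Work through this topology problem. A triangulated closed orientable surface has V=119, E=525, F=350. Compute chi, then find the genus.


chi = V - E + F = 119 - 525 + 350 = -56
For orientable closed surface: chi = 2 - 2g, so g = (2 - chi)/2.
g = (2 - (-56)) / 2 = 58 / 2 = 29

29


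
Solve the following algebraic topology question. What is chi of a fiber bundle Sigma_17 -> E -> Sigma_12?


For a fiber bundle F -> E -> B (with CW structure): chi(E) = chi(B) * chi(F).
chi(Sigma_12) = -22, chi(Sigma_17) = -32.
chi(E) = (-22) * (-32) = 704

704


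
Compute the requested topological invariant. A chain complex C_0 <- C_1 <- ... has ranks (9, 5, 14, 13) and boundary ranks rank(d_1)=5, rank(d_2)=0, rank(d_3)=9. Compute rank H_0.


rank H_k = rank(ker d_k) - rank(im d_{k+1}).
rank(ker d_0) = rank(C_0) - rank(d_0) = 9 - 0 = 9.
rank(im d_{0+1}) = 5.
rank H_0 = 9 - 5 = 4

4


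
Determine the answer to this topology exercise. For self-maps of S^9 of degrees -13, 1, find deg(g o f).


Degree is multiplicative under composition: deg(g o f) = deg(g) * deg(f).
= 1 * -13 = -13

-13


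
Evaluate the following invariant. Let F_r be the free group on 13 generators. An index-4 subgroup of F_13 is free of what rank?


Nielsen-Schreier: an index-n subgroup of F_r is free of rank 1 + n(r-1).
Equivalently: chi(cover) = n*chi(base); chi(vee_r S^1) = 1 - 13 = -12.
chi(E) = 4*(-12) = -48; rank = 1 - chi(E) = 1 - (-48) = 49.
rank = 1 + 4*(13-1) = 1 + 48 = 49

49


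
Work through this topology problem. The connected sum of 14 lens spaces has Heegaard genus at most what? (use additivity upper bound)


Heegaard genus satisfies g(A#B) <= g(A) + g(B).
Each lens space has g = 1.
Upper bound: 14 * 1 = 14

14


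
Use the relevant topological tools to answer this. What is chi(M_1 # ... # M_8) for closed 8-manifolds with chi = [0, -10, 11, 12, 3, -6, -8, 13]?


For n-manifolds: chi(A#B) = chi(A) + chi(B) - chi(S^8).
chi(S^8) = 1 + (-1)^8 = 2.
chi(#) = (sum chi_i) - (8-1)*chi(S^8) = 15 - 7*2 = 1

1


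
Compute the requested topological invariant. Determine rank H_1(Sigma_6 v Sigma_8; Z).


For a wedge: H_1(A v B) = H_1(A) + H_1(B).
b_1(Sigma_6) = 12, b_1(Sigma_8) = 16.
b_1 = 12 + 16 = 28

28


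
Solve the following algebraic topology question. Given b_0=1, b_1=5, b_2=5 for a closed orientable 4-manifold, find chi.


By Poincare duality b_k = b_{4-k}, so full Betti numbers: b_0=1, b_1=5, b_2=5, b_3=5, b_4=1.
chi = sum (-1)^k b_k = -3

-3


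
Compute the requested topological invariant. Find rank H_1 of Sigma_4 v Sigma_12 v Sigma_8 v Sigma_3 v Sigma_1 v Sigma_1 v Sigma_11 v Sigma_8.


For a wedge X v Y: reduced H_k(X v Y) = H_k(X) + H_k(Y).
Each Sigma_g contributes b_1 = 2g.
b_1 = 8 + 24 + 16 + 6 + 2 + 2 + 22 + 16 = 96

96


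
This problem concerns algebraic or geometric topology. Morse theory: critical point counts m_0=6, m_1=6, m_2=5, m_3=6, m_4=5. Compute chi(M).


Morse theory: chi(M) = sum_k (-1)^k m_k where m_k = #(index-k critical points).
= (6) + (-6) + (5) + (-6) + (5) = 4

4


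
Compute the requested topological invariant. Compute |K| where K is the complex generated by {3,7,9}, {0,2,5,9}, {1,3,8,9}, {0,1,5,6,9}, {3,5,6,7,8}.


Each maximal simplex on m vertices has 2^m - 1 nonempty faces.
Take the union (dedupe shared faces).
Total distinct faces = 78

78


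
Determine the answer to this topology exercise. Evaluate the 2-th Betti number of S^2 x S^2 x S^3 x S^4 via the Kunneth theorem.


Each S^d has Poincare polynomial 1 + t^d.
The product S^2 x S^2 x S^3 x S^4 has Poincare polynomial prod(1+t^d_i).
Expanding: b_0=1, b_2=2, b_3=1, b_4=2, b_5=2, b_6=2, b_7=2, b_8=1, b_9=2, b_11=1.
b_2 = 2

2


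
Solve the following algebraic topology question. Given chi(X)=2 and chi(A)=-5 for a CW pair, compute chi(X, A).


Relative Euler characteristic: chi(X, A) = chi(X) - chi(A).
= 2 - (-5) = 7

7


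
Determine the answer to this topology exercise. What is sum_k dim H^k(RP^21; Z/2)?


H^k(RP^21; Z/2) = Z/2 for each 0 <= k <= 21.
Total dimension = 21 + 1 = 22

22


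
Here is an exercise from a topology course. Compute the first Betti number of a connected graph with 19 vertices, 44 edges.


For a connected graph: rank(pi_1) = b_1 = E - V + 1 = 1 - chi.
chi = V - E = 19 - 44 = -25.
rank = 1 - (-25) = 44 - 19 + 1 = 26

26


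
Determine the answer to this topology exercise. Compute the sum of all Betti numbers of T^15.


b_k(T^15) = C(15,k), so the sum over k is sum_k C(15,k) = 2^15.
Total = 2^15 = 32768

32768


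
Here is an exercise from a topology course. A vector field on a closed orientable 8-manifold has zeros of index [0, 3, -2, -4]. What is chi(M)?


Poincare-Hopf: chi(M) = sum of indices of zeros.
chi = (0) + (3) + (-2) + (-4) = -3

-3


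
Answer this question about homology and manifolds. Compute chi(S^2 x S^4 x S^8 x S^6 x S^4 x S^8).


chi is multiplicative: chi(X x Y) = chi(X) chi(Y).
Each even-dim sphere has chi = 2. There are 6 factors.
chi = 2^6 = 64

64


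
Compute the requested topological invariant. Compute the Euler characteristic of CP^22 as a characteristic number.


For any closed oriented manifold, <e(TM),[M]> = chi(M).
chi(CP^22) = 22+1 = 23

23


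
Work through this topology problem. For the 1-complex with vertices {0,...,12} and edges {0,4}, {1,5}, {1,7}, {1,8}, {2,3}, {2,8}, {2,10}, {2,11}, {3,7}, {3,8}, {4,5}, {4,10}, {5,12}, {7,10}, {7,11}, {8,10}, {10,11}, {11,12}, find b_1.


b_1 = E - V + (number of components).
E = 18, V = 13, components = 3.
b_1 = 18 - 13 + 3 = 8

8


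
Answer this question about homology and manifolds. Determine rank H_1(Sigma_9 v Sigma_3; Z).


For a wedge: H_1(A v B) = H_1(A) + H_1(B).
b_1(Sigma_9) = 18, b_1(Sigma_3) = 6.
b_1 = 18 + 6 = 24

24


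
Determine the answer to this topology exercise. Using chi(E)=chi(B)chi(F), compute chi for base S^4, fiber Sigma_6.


chi(S^4) = 2 (n even), chi(Sigma_6) = 2 - 2*6 = -10.
chi(E) = 2 * (-10) = -20

-20


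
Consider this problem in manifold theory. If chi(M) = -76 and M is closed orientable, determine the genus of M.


chi = 2 - 2g for closed orientable surfaces.
-76 = 2 - 2g
2g = 2 - (-76) = 78
g = 39

39


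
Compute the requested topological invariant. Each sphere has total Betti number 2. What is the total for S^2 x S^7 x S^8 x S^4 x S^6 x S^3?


Total Betti number is multiplicative under products.
Each S^d (d>=1) has total Betti number 2.
There are 6 sphere factors.
Total = 2^6 = 64

64


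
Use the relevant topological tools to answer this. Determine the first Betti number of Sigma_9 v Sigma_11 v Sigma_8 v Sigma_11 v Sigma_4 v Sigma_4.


For a wedge X v Y: reduced H_k(X v Y) = H_k(X) + H_k(Y).
Each Sigma_g contributes b_1 = 2g.
b_1 = 18 + 22 + 16 + 22 + 8 + 8 = 94

94


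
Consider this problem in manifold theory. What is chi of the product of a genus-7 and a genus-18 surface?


chi(Sigma_7) = 2 - 2*7 = -12
chi(Sigma_18) = 2 - 2*18 = -34
chi(product) = (-12) * (-34) = 408

408


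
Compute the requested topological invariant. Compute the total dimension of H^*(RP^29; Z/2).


H^k(RP^29; Z/2) = Z/2 for each 0 <= k <= 29.
Total dimension = 29 + 1 = 30

30


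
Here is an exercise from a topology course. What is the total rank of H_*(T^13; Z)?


b_k(T^13) = C(13,k), so the sum over k is sum_k C(13,k) = 2^13.
Total = 2^13 = 8192

8192


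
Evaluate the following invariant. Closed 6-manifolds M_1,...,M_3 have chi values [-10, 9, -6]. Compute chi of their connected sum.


For n-manifolds: chi(A#B) = chi(A) + chi(B) - chi(S^6).
chi(S^6) = 1 + (-1)^6 = 2.
chi(#) = (sum chi_i) - (3-1)*chi(S^6) = -7 - 2*2 = -11

-11


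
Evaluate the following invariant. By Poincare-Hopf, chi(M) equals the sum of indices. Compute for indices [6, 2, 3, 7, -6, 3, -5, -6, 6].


Poincare-Hopf: chi(M) = sum of indices of zeros.
chi = (6) + (2) + (3) + (7) + (-6) + (3) + (-5) + (-6) + (6) = 10

10


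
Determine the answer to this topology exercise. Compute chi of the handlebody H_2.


A genus-g handlebody deformation retracts to a wedge of g circles.
chi(vee_g S^1) = 1 - g.
chi(H_2) = 1 - 2 = -1

-1


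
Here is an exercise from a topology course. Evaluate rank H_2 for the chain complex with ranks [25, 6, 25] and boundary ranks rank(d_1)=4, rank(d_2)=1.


rank H_k = rank(ker d_k) - rank(im d_{k+1}).
rank(ker d_2) = rank(C_2) - rank(d_2) = 25 - 1 = 24.
rank(im d_{2+1}) = 0.
rank H_2 = 24 - 0 = 24

24


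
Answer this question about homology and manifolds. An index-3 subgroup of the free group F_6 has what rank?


Nielsen-Schreier: an index-n subgroup of F_r is free of rank 1 + n(r-1).
Equivalently: chi(cover) = n*chi(base); chi(vee_r S^1) = 1 - 6 = -5.
chi(E) = 3*(-5) = -15; rank = 1 - chi(E) = 1 - (-15) = 16.
rank = 1 + 3*(6-1) = 1 + 15 = 16

16


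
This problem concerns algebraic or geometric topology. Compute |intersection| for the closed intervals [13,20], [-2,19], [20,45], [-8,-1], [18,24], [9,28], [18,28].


Intersection = [max(a_i), min(b_i)] = [20, -1].
Since 20 > -1, the intersection is empty.
Length = 0

0


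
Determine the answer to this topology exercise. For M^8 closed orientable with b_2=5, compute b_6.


Poincare duality for closed orientable n-manifolds: b_k = b_{n-k}.
Here n = 8, so b_6 = b_2 = 5

5


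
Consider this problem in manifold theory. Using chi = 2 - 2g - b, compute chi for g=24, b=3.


For a compact orientable surface with genus g and b boundary components: chi = 2 - 2g - b.
chi = 2 - 2*24 - 3 = 2 - 48 - 3 = -49

-49


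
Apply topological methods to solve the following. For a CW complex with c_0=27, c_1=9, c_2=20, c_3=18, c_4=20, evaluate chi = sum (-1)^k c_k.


chi = sum_k (-1)^k c_k.
= (-1)^0*27 + (-1)^1*9 + (-1)^2*20 + (-1)^3*18 + (-1)^4*20
= (27) + (-9) + (20) + (-18) + (20)
= 40

40


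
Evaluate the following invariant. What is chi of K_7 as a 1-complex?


K_7: V = 7, E = C(7,2) = 21.
chi = V - E = 7 - 21 = -14

-14


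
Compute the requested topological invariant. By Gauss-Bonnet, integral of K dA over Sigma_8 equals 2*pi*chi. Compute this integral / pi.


Gauss-Bonnet: integral K dA = 2*pi*chi(M).
chi(Sigma_8) = 2 - 2*8 = -14.
(integral K dA)/pi = 2*chi = 2*(-14) = -28

-28


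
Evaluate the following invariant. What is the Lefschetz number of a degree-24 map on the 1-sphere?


On S^1: L(f) = tr(f_0*) + (-1)^1 tr(f_1*) = 1 + (-1)^1 * deg(f).
L(f) = 1 + (-1)^1 * 24 = 1 + -24 = -23

-23


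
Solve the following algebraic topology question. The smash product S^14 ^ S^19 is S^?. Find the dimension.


S^m ^ S^n = S^{m+n}.
k = 14 + 19 = 33

33


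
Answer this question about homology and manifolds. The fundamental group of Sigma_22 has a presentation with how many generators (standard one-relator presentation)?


Standard presentation: pi_1(Sigma_g) = <a_1,b_1,...,a_g,b_g | [a_1,b_1]...[a_g,b_g] = 1>.
Number of generators = 2g = 2*22 = 44

44


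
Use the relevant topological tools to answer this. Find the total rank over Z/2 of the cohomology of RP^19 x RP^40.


dim H^*(RP^n; Z/2) = n+1 (one Z/2 in each degree 0..n).
Total Betti number is multiplicative.
Total = (19+1) * (40+1) = 20 * 41 = 820

820


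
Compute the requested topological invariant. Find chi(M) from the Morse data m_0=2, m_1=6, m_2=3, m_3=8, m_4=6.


Morse theory: chi(M) = sum_k (-1)^k m_k where m_k = #(index-k critical points).
= (2) + (-6) + (3) + (-8) + (6) = -3

-3


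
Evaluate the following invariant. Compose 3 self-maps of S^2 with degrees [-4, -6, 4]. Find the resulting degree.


Degree is multiplicative: deg(composition) = product of degrees.
= (-4) * (-6) * (4) = 96

96


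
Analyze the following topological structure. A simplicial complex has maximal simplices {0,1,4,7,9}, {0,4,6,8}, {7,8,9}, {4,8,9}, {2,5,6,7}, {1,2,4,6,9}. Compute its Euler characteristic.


Enumerate all faces; f-vector: f_0=9, f_1=28, f_2=29, f_3=12, f_4=2.
chi = sum (-1)^k f_k = 0

0


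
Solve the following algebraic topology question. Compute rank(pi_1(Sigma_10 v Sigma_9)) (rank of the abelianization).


For a wedge: H_1(A v B) = H_1(A) + H_1(B).
b_1(Sigma_10) = 20, b_1(Sigma_9) = 18.
b_1 = 20 + 18 = 38

38


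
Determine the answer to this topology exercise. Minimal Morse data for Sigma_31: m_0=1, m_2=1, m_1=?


A perfect Morse function has m_k = b_k.
For Sigma_31: b_0=1, b_1=2g=62, b_2=1.
Saddles m_1 = 2g = 62

62


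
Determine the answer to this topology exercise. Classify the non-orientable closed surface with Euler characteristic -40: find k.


chi = 2 - k for closed non-orientable surfaces with k crosscaps.
-40 = 2 - k
k = 2 - (-40) = 42

42


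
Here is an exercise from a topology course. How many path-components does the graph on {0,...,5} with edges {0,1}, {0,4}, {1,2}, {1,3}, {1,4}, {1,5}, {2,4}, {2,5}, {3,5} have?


Run DFS/union-find over 6 vertices.
V = 6, E = 9.
Number of components = 1

1


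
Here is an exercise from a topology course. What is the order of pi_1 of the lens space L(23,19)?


pi_1(L(p,q)) = Z/pZ for any q coprime to p.
|pi_1(L(23,19))| = 23

23


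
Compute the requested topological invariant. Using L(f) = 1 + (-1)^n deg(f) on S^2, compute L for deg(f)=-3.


On S^2: L(f) = tr(f_0*) + (-1)^2 tr(f_2*) = 1 + (-1)^2 * deg(f).
L(f) = 1 + (-1)^2 * -3 = 1 + -3 = -2

-2


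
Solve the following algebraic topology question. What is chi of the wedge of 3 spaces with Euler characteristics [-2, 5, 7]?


chi(A v B) = chi(A) + chi(B) - 1 (one point identified).
For 3 spaces: chi = (sum chi_i) - (3 - 1).
sum = 10; chi = 10 - 2 = 8

8


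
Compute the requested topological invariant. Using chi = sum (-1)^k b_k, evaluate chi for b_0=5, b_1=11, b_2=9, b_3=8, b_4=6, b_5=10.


chi = sum_k (-1)^k b_k.
= (5) + (-11) + (9) + (-8) + (6) + (-10)
= -9

-9


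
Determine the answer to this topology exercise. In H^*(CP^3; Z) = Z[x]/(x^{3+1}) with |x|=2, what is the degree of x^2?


|x| = 2 in H^*(CP^n).
|x^2| = 2 * |x| = 2 * 2 = 4

4


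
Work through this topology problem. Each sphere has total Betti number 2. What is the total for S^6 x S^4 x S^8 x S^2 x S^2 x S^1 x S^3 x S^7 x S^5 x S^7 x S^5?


Total Betti number is multiplicative under products.
Each S^d (d>=1) has total Betti number 2.
There are 11 sphere factors.
Total = 2^11 = 2048

2048


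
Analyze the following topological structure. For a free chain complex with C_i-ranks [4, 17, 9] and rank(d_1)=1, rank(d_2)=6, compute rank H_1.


rank H_k = rank(ker d_k) - rank(im d_{k+1}).
rank(ker d_1) = rank(C_1) - rank(d_1) = 17 - 1 = 16.
rank(im d_{1+1}) = 6.
rank H_1 = 16 - 6 = 10

10


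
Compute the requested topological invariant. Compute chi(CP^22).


CP^22 has one cell in each even dimension 0, 2, ..., 2*22 (22+1 cells total).
All cells are even-dimensional, so chi = number of cells.
chi = 22 + 1 = 23

23


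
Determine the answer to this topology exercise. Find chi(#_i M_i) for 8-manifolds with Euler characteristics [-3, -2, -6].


For n-manifolds: chi(A#B) = chi(A) + chi(B) - chi(S^8).
chi(S^8) = 1 + (-1)^8 = 2.
chi(#) = (sum chi_i) - (3-1)*chi(S^8) = -11 - 2*2 = -15

-15


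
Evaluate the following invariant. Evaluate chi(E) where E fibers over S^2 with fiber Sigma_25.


chi(S^2) = 2 (n even), chi(Sigma_25) = 2 - 2*25 = -48.
chi(E) = 2 * (-48) = -96

-96


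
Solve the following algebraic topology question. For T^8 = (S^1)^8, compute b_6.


By the Kunneth formula, b_k(T^n) = C(n,k).
b_6(T^8) = C(8,6).
C(8,6) = 8!/(6!*2!) = 28

28


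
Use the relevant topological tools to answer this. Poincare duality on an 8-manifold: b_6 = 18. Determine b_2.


Poincare duality for closed orientable n-manifolds: b_k = b_{n-k}.
Here n = 8, so b_2 = b_6 = 18

18


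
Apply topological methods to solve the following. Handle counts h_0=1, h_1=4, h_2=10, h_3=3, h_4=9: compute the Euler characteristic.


Handles of index k contribute (-1)^k to chi (same as CW cells).
chi = (1) + (-4) + (10) + (-3) + (9) = 13

13


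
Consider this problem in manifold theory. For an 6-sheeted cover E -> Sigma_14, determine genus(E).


For an n-sheeted cover: chi(E) = n * chi(B).
chi(Sigma_14) = 2 - 2*14 = -26.
chi(E) = 6 * (-26) = -156.
genus(E) = (2 - chi(E))/2 = (2 - (-156))/2 = 158/2 = 79

79


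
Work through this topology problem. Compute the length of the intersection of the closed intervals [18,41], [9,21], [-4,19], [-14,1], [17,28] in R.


Intersection = [max(a_i), min(b_i)] = [18, 1].
Since 18 > 1, the intersection is empty.
Length = 0

0


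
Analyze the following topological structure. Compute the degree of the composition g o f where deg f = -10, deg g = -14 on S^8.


Degree is multiplicative under composition: deg(g o f) = deg(g) * deg(f).
= -14 * -10 = 140

140


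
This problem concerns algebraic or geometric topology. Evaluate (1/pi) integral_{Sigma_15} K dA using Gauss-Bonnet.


Gauss-Bonnet: integral K dA = 2*pi*chi(M).
chi(Sigma_15) = 2 - 2*15 = -28.
(integral K dA)/pi = 2*chi = 2*(-28) = -56

-56


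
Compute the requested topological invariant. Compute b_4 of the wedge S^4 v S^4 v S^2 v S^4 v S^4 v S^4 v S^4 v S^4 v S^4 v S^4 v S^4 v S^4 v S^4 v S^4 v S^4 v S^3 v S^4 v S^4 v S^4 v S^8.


For a wedge of spheres, H_k (k>0) is free on one generator per sphere of dimension k.
Spheres of dimension 4: count = 17.
b_4 = 17

17


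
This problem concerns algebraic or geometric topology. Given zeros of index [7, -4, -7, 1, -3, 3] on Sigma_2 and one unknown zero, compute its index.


Poincare-Hopf: sum of indices = chi(M).
chi(Sigma_2) = 2 - 2*2 = -2.
Sum of known indices = -3.
x = chi - (sum known) = -2 - (-3) = 1

1


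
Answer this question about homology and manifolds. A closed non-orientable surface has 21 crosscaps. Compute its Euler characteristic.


For a non-orientable closed surface with k crosscaps: chi = 2 - k.
Here k = 21.
chi = 2 - 21 = -19

-19


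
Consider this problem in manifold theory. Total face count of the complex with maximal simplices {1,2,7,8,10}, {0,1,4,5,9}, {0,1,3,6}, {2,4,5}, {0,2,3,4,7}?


Each maximal simplex on m vertices has 2^m - 1 nonempty faces.
Take the union (dedupe shared faces).
Total distinct faces = 98

98


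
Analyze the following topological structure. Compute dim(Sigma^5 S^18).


Each suspension raises dimension by 1: Sigma S^n = S^{n+1}.
Sigma^5 S^18 = S^{18+5} = S^23

23


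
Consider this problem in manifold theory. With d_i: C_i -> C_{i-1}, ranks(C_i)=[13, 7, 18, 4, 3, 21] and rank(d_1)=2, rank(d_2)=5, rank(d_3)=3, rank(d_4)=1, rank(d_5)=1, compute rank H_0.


rank H_k = rank(ker d_k) - rank(im d_{k+1}).
rank(ker d_0) = rank(C_0) - rank(d_0) = 13 - 0 = 13.
rank(im d_{0+1}) = 2.
rank H_0 = 13 - 2 = 11

11


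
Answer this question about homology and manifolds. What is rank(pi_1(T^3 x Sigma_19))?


pi_1(A x B) = pi_1(A) x pi_1(B); rank of abelianization = b_1.
b_1(T^3) = 3, b_1(Sigma_19) = 2*19 = 38.
b_1(product) = 3 + 38 = 41

41


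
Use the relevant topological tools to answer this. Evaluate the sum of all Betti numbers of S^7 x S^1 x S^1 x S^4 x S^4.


Total Betti number is multiplicative under products.
Each S^d (d>=1) has total Betti number 2.
There are 5 sphere factors.
Total = 2^5 = 32

32


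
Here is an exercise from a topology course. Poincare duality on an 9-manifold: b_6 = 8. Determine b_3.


Poincare duality for closed orientable n-manifolds: b_k = b_{n-k}.
Here n = 9, so b_3 = b_6 = 8

8


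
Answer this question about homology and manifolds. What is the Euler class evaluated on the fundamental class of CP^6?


For any closed oriented manifold, <e(TM),[M]> = chi(M).
chi(CP^6) = 6+1 = 7

7


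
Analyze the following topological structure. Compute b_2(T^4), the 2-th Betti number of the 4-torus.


By the Kunneth formula, b_k(T^n) = C(n,k).
b_2(T^4) = C(4,2).
C(4,2) = 4!/(2!*2!) = 6

6


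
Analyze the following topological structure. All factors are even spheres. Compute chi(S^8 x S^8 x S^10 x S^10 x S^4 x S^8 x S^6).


chi is multiplicative: chi(X x Y) = chi(X) chi(Y).
Each even-dim sphere has chi = 2. There are 7 factors.
chi = 2^7 = 128

128


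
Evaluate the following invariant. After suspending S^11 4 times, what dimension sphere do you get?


Each suspension raises dimension by 1: Sigma S^n = S^{n+1}.
Sigma^4 S^11 = S^{11+4} = S^15

15


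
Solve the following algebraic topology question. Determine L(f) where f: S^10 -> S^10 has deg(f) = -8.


On S^10: L(f) = tr(f_0*) + (-1)^10 tr(f_10*) = 1 + (-1)^10 * deg(f).
L(f) = 1 + (-1)^10 * -8 = 1 + -8 = -7

-7


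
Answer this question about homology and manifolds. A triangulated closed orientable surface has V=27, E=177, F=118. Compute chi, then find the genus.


chi = V - E + F = 27 - 177 + 118 = -32
For orientable closed surface: chi = 2 - 2g, so g = (2 - chi)/2.
g = (2 - (-32)) / 2 = 34 / 2 = 17

17


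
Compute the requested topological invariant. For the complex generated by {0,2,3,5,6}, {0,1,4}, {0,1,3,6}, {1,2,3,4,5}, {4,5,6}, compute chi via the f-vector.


Enumerate all faces; f-vector: f_0=7, f_1=21, f_2=24, f_3=11, f_4=2.
chi = sum (-1)^k f_k = 1

1


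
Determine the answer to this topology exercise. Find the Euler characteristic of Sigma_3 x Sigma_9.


chi(Sigma_3) = 2 - 2*3 = -4
chi(Sigma_9) = 2 - 2*9 = -16
chi(product) = (-4) * (-16) = 64

64


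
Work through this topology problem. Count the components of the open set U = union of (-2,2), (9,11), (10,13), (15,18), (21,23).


Sort and merge overlapping open intervals.
Merged: (-2,2), (9,13), (15,18), (21,23).
Number of components = 4

4


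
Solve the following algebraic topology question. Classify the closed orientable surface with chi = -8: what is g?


chi = 2 - 2g for closed orientable surfaces.
-8 = 2 - 2g
2g = 2 - (-8) = 10
g = 5

5


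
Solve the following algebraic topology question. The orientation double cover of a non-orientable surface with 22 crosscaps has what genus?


chi(N_22) = 2 - 22 = -20.
Double cover: chi(Sigma_g) = 2 * chi(N_22) = 2*(-20) = -40.
2 - 2g = -40, so g = (2 - (-40))/2 = 42/2 = 21

21


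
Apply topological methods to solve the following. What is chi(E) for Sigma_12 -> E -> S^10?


chi(S^10) = 2 (n even), chi(Sigma_12) = 2 - 2*12 = -22.
chi(E) = 2 * (-22) = -44

-44


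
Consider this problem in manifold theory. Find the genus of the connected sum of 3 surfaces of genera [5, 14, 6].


Genus is additive under connected sum of orientable surfaces.
g = 5 + 14 + 6 = 25

25


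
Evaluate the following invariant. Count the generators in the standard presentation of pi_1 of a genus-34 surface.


Standard presentation: pi_1(Sigma_g) = <a_1,b_1,...,a_g,b_g | [a_1,b_1]...[a_g,b_g] = 1>.
Number of generators = 2g = 2*34 = 68

68


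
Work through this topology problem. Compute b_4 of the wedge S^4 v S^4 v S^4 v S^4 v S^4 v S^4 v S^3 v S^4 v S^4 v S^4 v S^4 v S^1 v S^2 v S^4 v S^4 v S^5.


For a wedge of spheres, H_k (k>0) is free on one generator per sphere of dimension k.
Spheres of dimension 4: count = 12.
b_4 = 12

12


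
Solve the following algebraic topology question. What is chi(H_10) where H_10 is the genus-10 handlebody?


A genus-g handlebody deformation retracts to a wedge of g circles.
chi(vee_g S^1) = 1 - g.
chi(H_10) = 1 - 10 = -9

-9


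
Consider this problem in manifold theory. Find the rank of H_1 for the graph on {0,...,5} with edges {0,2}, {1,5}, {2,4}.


b_1 = E - V + (number of components).
E = 3, V = 6, components = 3.
b_1 = 3 - 6 + 3 = 0

0


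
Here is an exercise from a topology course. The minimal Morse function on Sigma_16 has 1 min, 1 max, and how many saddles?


A perfect Morse function has m_k = b_k.
For Sigma_16: b_0=1, b_1=2g=32, b_2=1.
Saddles m_1 = 2g = 32

32


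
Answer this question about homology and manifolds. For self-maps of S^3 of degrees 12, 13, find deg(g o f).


Degree is multiplicative under composition: deg(g o f) = deg(g) * deg(f).
= 13 * 12 = 156

156


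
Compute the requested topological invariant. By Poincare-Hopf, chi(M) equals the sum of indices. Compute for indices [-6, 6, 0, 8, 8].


Poincare-Hopf: chi(M) = sum of indices of zeros.
chi = (-6) + (6) + (0) + (8) + (8) = 16

16


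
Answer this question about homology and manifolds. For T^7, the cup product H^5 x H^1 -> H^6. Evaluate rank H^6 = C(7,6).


Cup product: H^p x H^q -> H^{p+q}; here p+q = 5+1 = 6.
rank H^k(T^n) = C(n,k).
C(7,6) = 7

7


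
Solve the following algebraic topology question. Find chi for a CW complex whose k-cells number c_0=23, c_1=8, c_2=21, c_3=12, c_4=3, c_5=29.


chi = sum_k (-1)^k c_k.
= (-1)^0*23 + (-1)^1*8 + (-1)^2*21 + (-1)^3*12 + (-1)^4*3 + (-1)^5*29
= (23) + (-8) + (21) + (-12) + (3) + (-29)
= -2

-2


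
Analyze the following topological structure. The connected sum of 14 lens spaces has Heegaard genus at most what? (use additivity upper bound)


Heegaard genus satisfies g(A#B) <= g(A) + g(B).
Each lens space has g = 1.
Upper bound: 14 * 1 = 14

14


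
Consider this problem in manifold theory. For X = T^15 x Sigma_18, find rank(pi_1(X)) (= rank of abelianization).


pi_1(A x B) = pi_1(A) x pi_1(B); rank of abelianization = b_1.
b_1(T^15) = 15, b_1(Sigma_18) = 2*18 = 36.
b_1(product) = 15 + 36 = 51

51


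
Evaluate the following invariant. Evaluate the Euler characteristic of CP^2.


CP^2 has one cell in each even dimension 0, 2, ..., 2*2 (2+1 cells total).
All cells are even-dimensional, so chi = number of cells.
chi = 2 + 1 = 3

3
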